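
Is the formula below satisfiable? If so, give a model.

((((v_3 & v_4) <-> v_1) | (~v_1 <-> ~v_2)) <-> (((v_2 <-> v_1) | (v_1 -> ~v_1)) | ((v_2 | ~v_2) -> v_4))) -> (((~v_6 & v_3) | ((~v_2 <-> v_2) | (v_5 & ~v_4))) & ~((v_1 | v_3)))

v_1 = True; v_2 = False; v_3 = False; v_4 = True; v_5 = True; v_6 = True

  ((((v_3 & v_4) <-> v_1) | (~v_1 <-> ~v_2)) <-> (((v_2 <-> v_1) | (v_1 -> ~v_1)) | ((v_2 | ~v_2) -> v_4))) -> (((~v_6 & v_3) | ((~v_2 <-> v_2) | (v_5 & ~v_4))) & ~((v_1 | v_3))) = True
    (((v_3 & v_4) <-> v_1) | (~v_1 <-> ~v_2)) <-> (((v_2 <-> v_1) | (v_1 -> ~v_1)) | ((v_2 | ~v_2) -> v_4)) = False
      ((v_3 & v_4) <-> v_1) | (~v_1 <-> ~v_2) = False
        (v_3 & v_4) <-> v_1 = False
          v_3 & v_4 = False
        ~v_1 <-> ~v_2 = False
          ~v_1 = False
          ~v_2 = True
      ((v_2 <-> v_1) | (v_1 -> ~v_1)) | ((v_2 | ~v_2) -> v_4) = True
        (v_2 <-> v_1) | (v_1 -> ~v_1) = False
          v_2 <-> v_1 = False
          v_1 -> ~v_1 = False
            ~v_1 = False
        (v_2 | ~v_2) -> v_4 = True
          v_2 | ~v_2 = True
            ~v_2 = True
    ((~v_6 & v_3) | ((~v_2 <-> v_2) | (v_5 & ~v_4))) & ~((v_1 | v_3)) = False
      (~v_6 & v_3) | ((~v_2 <-> v_2) | (v_5 & ~v_4)) = False
        ~v_6 & v_3 = False
          ~v_6 = False
        (~v_2 <-> v_2) | (v_5 & ~v_4) = False
          ~v_2 <-> v_2 = False
            ~v_2 = True
          v_5 & ~v_4 = False
            ~v_4 = False
      ~((v_1 | v_3)) = False
        v_1 | v_3 = True
The formula evaluates to True.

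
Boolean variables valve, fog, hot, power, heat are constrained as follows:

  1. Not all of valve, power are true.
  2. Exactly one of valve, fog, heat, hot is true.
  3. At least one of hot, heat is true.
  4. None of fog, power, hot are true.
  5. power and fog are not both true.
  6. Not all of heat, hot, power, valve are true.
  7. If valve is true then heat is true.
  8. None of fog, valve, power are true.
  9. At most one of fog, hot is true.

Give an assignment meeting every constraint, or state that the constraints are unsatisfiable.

valve = False, fog = False, hot = False, power = False, heat = True

  (1) {valve, power}: 0/2 true — not all ✓
  (2) {valve, fog, heat, hot}: 1 true — exactly one ✓
  (3) {hot, heat}: 1 true — at least one ✓
  (4) {fog, power, hot}: 0 true — none ✓
  (5) power=F, fog=F — not both ✓
  (6) {heat, hot, power, valve}: 1/4 true — not all ✓
  (7) valve=F ⇒ heat: vacuous ✓
  (8) {fog, valve, power}: 0 true — none ✓
  (9) {fog, hot}: 0 true — at most one ✓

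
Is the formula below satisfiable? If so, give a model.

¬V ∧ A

V = False; A = True

  ¬V = True
Both conjuncts True, so the formula holds.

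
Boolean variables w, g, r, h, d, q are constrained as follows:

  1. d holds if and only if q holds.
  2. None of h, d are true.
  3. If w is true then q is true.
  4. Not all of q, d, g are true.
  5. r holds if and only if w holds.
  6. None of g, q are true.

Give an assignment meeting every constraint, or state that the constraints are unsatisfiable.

w=F, g=F, r=F, h=F, d=F, q=F

  (1) d=F, q=F — same ✓
  (2) {h, d}: 0 true — none ✓
  (3) w=F ⇒ q: vacuous ✓
  (4) {q, d, g}: 0/3 true — not all ✓
  (5) r=F, w=F — same ✓
  (6) {g, q}: 0 true — none ✓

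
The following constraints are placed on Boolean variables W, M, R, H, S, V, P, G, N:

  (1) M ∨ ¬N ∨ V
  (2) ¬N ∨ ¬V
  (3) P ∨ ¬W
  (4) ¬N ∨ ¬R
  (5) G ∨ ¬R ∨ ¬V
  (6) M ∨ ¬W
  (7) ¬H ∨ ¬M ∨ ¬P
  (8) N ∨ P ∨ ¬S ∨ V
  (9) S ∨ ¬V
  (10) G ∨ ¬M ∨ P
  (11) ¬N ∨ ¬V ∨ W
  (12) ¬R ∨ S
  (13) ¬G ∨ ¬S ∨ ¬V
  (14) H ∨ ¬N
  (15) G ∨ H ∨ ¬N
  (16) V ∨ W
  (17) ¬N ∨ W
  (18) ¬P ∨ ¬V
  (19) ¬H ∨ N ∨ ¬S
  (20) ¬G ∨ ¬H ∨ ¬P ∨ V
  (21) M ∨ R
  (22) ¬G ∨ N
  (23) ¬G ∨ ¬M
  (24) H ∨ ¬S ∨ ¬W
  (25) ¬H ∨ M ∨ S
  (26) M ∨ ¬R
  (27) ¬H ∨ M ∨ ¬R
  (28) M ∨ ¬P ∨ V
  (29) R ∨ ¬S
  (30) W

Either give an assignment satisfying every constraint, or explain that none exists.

Unit clause (W) forces W = True.
In (P ∨ ¬W) only P is left, so P = True.
In (M ∨ ¬W) only M is left, so M = True.
In (¬H ∨ ¬M ∨ ¬P) only ¬H is left, so H = False.
In (H ∨ ¬N) only ¬N is left, so N = False.
In (¬P ∨ ¬V) only ¬V is left, so V = False.
In (¬G ∨ N) only ¬G is left, so G = False.
In (H ∨ ¬S ∨ ¬W) only ¬S is left, so S = False.
In (¬R ∨ S) only ¬R is left, so R = False.
All clauses satisfied.

W=T, M=T, R=F, H=F, S=F, V=F, P=T, G=F, N=F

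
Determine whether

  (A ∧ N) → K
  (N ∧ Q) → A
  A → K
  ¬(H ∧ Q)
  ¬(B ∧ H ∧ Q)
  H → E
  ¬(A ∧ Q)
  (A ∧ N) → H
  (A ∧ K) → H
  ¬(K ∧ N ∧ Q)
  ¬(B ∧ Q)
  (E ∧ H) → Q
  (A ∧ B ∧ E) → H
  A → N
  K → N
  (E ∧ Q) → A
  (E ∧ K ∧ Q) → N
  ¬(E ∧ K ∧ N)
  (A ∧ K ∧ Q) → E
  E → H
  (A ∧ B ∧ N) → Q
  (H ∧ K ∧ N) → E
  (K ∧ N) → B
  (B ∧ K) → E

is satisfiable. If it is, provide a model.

Set A = False.
Try H = True:
  (E ∨ ¬H) forces E = True.
  (A ∨ ¬E ∨ ¬Q) forces Q = False.
  clause (¬E ∨ ¬H ∨ Q) is falsified — backtrack.
So H = False.
  then (¬E ∨ H) forces E = False.
Set N = False.
  then (¬K ∨ N) forces K = False.
Set B = False.
Set Q = False.
All clauses satisfied.

A = False, H = False, E = False, N = False, B = False, Q = False, K = False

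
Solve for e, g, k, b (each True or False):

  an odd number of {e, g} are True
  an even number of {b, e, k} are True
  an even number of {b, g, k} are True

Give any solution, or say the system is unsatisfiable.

No satisfying assignment exists.

Adding constraints 1, 2, 3 mod 2: every variable appears an even number of times on the left, so the left side is 0.
But the right sides sum to 1 (mod 2). 0 ≠ 1 — the system is inconsistent.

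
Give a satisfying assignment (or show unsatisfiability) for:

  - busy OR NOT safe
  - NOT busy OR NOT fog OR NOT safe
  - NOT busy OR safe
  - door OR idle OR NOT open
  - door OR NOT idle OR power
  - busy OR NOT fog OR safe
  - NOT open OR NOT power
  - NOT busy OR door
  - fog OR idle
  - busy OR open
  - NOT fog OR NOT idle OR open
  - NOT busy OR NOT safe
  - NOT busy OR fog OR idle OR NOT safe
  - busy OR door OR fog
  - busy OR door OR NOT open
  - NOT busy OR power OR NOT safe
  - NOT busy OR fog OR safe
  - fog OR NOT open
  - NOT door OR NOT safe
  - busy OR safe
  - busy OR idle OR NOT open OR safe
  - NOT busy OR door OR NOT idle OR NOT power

Case busy = True:
  (NOT busy OR safe) forces safe = True.
  Clause (NOT busy OR NOT safe) is falsified — contradiction.
Case busy = False:
  (busy OR NOT safe) forces safe = False.
  Clause (busy OR safe) is falsified — contradiction.
Both cases fail, so the formula is unsatisfiable.

Unsatisfiable — no assignment works.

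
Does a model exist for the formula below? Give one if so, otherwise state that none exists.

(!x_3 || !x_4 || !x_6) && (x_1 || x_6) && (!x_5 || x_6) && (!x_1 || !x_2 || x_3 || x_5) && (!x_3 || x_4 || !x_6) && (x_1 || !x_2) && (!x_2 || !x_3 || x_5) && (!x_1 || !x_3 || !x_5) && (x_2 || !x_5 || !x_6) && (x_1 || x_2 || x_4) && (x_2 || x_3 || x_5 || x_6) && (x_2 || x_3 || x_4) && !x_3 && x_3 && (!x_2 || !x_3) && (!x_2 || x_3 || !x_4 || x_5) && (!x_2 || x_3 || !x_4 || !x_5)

Unsatisfiable

Case x_3 = True:
  Clause (!x_3) is falsified — contradiction.
Case x_3 = False:
  Clause (x_3) is falsified — contradiction.
Both cases fail, so the formula is unsatisfiable.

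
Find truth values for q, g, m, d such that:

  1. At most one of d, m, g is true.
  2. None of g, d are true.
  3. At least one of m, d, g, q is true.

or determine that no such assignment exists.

q = False, g = False, m = True, d = False

  (1) {d, m, g}: 1 true — at most one ✓
  (2) {g, d}: 0 true — none ✓
  (3) {m, d, g, q}: 1 true — at least one ✓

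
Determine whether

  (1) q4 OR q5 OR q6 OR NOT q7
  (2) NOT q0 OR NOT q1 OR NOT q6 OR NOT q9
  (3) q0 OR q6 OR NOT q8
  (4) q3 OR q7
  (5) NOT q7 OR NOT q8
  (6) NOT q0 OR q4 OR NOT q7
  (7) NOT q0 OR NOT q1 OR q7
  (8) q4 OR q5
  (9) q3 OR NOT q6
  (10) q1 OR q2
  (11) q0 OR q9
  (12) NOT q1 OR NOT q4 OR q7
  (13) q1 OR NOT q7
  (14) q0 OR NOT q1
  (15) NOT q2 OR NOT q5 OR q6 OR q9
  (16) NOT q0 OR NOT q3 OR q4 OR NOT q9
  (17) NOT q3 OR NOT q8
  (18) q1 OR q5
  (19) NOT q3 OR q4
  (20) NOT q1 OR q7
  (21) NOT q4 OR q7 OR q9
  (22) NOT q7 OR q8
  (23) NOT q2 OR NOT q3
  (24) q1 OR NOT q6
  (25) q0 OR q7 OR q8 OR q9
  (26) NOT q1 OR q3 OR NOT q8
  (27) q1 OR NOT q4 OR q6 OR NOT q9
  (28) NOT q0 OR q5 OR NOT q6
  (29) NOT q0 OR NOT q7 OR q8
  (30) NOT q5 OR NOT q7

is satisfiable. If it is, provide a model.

UNSATISFIABLE

Case q1 = True:
  (q0 OR NOT q1) forces q0 = True.
  (NOT q0 OR NOT q1 OR q7) forces q7 = True.
  (NOT q7 OR NOT q8) forces q8 = False.
  Clause (NOT q7 OR q8) is falsified — contradiction.
Case q1 = False:
  (q1 OR q2) forces q2 = True.
  (q1 OR NOT q7) forces q7 = False.
  (q3 OR q7) forces q3 = True.
  Clause (NOT q2 OR NOT q3) is falsified — contradiction.
Both cases fail, so the formula is unsatisfiable.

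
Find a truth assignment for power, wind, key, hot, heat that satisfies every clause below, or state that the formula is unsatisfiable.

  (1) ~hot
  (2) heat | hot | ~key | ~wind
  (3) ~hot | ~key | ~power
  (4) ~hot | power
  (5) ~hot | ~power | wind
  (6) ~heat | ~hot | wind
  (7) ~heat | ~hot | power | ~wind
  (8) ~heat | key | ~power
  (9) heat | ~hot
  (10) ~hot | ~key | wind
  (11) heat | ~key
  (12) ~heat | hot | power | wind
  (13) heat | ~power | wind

Unit clause (~hot) forces hot = False.
Set power = False.
Set wind = False.
  then (~heat | hot | power | wind) forces heat = False.
  then (heat | ~key) forces key = False.
All clauses satisfied.

power: False, wind: False, key: False, hot: False, heat: False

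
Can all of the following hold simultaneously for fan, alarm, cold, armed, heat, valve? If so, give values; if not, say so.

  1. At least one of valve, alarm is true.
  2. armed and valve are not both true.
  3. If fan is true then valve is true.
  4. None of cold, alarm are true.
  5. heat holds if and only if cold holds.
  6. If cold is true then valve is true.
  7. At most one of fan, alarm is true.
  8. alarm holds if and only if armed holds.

fan = False, alarm = False, cold = False, armed = False, heat = False, valve = True

  (1) {valve, alarm}: 1 true — at least one ✓
  (2) armed=F, valve=T — not both ✓
  (3) fan=F ⇒ valve: vacuous ✓
  (4) {cold, alarm}: 0 true — none ✓
  (5) heat=F, cold=F — same ✓
  (6) cold=F ⇒ valve: vacuous ✓
  (7) {fan, alarm}: 0 true — at most one ✓
  (8) alarm=F, armed=F — same ✓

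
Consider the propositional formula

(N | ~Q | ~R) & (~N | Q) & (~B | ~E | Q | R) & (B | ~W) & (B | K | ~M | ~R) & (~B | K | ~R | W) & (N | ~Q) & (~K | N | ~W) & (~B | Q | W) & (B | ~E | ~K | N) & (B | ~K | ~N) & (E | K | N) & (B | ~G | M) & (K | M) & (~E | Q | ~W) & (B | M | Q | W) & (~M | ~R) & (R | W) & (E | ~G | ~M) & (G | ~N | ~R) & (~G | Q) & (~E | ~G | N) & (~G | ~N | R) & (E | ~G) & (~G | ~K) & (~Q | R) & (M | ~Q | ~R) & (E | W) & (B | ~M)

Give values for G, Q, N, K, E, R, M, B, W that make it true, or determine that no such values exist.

Case R = True:
  (~M | ~R) forces M = False.
  (K | M) forces K = True.
  (~G | ~K) forces G = False.
  (G | ~N | ~R) forces N = False.
  (N | ~Q | ~R) forces Q = False.
  (~K | N | ~W) forces W = False.
  (~B | Q | W) forces B = False.
  Clause (B | M | Q | W) is falsified — contradiction.
Case R = False:
  (R | W) forces W = True.
  (B | ~W) forces B = True.
  (~Q | R) forces Q = False.
  (~N | Q) forces N = False.
  (~B | ~E | Q | R) forces E = False.
  (~K | N | ~W) forces K = False.
  Clause (E | K | N) is falsified — contradiction.
Both cases fail, so the formula is unsatisfiable.

Unsatisfiable — no assignment works.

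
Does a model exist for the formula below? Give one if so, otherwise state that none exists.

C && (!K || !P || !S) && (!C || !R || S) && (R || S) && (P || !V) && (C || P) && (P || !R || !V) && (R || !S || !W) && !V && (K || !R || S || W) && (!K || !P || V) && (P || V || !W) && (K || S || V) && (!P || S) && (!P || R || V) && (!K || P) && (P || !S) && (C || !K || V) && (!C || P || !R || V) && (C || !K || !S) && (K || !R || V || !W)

Unit clause (C) forces C = True.
Unit clause (!V) forces V = False.
Try W = True:
  (P || V || !W) forces P = True.
  (!K || !P || V) forces K = False.
  (K || S || V) forces S = True.
  (R || !S || !W) forces R = True.
  clause (K || !R || V || !W) is falsified — backtrack.
So W = False.
Set P = True.
  then (!K || !P || V) forces K = False.
  then (K || S || V) forces S = True.
  then (!P || R || V) forces R = True.
All clauses satisfied.

V = False; W = False; P = True; S = True; K = False; R = True; C = True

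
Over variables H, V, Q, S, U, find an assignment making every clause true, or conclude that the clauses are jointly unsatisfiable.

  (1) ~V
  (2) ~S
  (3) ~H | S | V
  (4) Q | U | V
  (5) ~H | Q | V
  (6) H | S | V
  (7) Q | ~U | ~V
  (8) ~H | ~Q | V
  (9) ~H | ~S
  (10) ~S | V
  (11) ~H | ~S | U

Case V = True:
  Clause (~V) is falsified — contradiction.
Case V = False:
  (~S) forces S = False.
  (~H | S | V) forces H = False.
  Clause (H | S | V) is falsified — contradiction.
Both cases fail, so the formula is unsatisfiable.

No satisfying assignment exists.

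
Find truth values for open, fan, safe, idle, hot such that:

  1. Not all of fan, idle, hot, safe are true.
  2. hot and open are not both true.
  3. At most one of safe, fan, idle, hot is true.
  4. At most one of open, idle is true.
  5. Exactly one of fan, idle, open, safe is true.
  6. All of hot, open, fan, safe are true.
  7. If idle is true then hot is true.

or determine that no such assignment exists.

Case open = True:
  (2) with open=T forces hot = False.
  Constraint (6) is violated (hot=F) — contradiction.
Case open = False:
  Constraint (6) is violated (open=F) — contradiction.
Both cases fail — unsatisfiable.

UNSATISFIABLE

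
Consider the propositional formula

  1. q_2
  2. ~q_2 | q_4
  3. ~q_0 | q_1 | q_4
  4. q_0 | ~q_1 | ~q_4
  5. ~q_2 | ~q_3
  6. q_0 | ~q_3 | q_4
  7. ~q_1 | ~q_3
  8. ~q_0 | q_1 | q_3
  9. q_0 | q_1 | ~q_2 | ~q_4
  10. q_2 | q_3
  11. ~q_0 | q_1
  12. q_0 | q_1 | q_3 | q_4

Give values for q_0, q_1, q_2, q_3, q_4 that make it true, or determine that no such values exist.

q_0=T; q_1=T; q_2=T; q_3=F; q_4=T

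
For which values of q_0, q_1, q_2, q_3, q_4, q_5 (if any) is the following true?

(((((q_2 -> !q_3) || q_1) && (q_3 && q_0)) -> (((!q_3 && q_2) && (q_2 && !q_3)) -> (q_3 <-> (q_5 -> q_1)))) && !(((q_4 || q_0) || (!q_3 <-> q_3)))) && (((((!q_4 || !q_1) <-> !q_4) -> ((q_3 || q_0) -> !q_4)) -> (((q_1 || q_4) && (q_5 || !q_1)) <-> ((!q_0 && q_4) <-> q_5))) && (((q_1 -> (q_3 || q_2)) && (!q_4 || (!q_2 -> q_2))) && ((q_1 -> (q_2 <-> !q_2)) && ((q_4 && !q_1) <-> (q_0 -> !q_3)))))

Case q_0 = True: the conjunct !(((q_4 || q_0) || (!q_3 <-> q_3))) becomes !((True || (!q_3 <-> q_3))) = False.
Case q_0 = False: the formula simplifies to !((q_4 || (!q_3 <-> q_3))) && (((((!q_4 || !q_1) <-> !q_4) -> (q_3 -> !q_4)) -> (((q_1 || q_4) && (q_5 || !q_1)) <-> (q_4 <-> q_5))) && (((q_1 -> (q_3 || q_2)) && (!q_4 || (!q_2 -> q_2))) && ((q_1 -> (q_2 <-> !q_2)) && (q_4 && !q_1)))).
  q_4 = True: the conjunct !((q_4 || (!q_3 <-> q_3))) becomes !((True || (!q_3 <-> q_3))) = False.
  q_4 = False: the conjunct q_4 is False.
Both cases fail — unsatisfiable.

UNSATISFIABLE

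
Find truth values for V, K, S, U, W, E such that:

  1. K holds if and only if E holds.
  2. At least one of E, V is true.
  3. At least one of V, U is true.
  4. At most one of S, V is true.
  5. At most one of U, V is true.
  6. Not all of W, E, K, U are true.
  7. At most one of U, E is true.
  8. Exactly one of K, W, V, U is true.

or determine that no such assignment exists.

V = True, K = False, S = False, U = False, W = False, E = False

  (1) K=F, E=F — same ✓
  (2) {E, V}: 1 true — at least one ✓
  (3) {V, U}: 1 true — at least one ✓
  (4) {S, V}: 1 true — at most one ✓
  (5) {U, V}: 1 true — at most one ✓
  (6) {W, E, K, U}: 0/4 true — not all ✓
  (7) {U, E}: 0 true — at most one ✓
  (8) {K, W, V, U}: 1 true — exactly one ✓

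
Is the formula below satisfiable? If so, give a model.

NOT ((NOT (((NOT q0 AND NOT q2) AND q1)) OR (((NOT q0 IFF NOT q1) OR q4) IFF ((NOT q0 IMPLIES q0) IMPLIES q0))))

q0=F, q1=T, q2=F, q4=F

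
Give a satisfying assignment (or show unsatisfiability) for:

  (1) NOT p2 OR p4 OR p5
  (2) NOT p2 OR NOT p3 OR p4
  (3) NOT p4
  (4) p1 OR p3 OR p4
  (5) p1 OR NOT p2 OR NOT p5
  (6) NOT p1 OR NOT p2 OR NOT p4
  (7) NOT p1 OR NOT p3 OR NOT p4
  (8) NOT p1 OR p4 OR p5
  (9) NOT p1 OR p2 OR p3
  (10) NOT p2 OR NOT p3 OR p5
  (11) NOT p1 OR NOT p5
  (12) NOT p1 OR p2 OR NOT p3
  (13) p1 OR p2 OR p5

p1 = False, p2 = False, p3 = True, p4 = False, p5 = True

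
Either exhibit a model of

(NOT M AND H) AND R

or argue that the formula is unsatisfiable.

H=T; R=T; M=F

  NOT M AND H = True
    NOT M = True
Both conjuncts True, so the formula holds.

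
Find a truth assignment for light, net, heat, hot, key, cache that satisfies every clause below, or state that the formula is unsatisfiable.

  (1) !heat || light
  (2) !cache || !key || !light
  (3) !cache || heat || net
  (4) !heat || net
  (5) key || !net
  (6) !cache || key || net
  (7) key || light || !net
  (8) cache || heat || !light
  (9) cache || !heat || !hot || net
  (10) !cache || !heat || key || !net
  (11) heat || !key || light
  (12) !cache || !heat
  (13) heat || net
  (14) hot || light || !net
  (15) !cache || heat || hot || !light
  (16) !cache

Unit clause (!cache) forces cache = False.
Try light = False:
  (!heat || light) forces heat = False.
  (heat || !key || light) forces key = False.
  (key || !net) forces net = False.
  clause (heat || net) is falsified — backtrack.
So light = True.
  then (cache || heat || !light) forces heat = True.
  then (!heat || net) forces net = True.
  then (key || !net) forces key = True.
Set hot = False.
All clauses satisfied.

light: True, net: True, heat: True, hot: False, key: True, cache: False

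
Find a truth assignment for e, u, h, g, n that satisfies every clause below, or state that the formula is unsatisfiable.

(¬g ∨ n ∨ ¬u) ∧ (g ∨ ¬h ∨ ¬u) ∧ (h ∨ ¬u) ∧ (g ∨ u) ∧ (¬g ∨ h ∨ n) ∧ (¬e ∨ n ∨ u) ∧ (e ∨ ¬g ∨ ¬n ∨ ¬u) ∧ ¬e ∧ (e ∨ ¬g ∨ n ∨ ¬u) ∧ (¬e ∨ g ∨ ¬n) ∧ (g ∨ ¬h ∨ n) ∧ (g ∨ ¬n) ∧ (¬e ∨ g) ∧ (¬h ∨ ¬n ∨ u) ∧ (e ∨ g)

e = False, u = False, h = True, g = True, n = False

Unit clause (¬e) forces e = False.
In (e ∨ g) only g is left, so g = True.
Try u = True:
  (¬g ∨ n ∨ ¬u) forces n = True.
  clause (e ∨ ¬g ∨ ¬n ∨ ¬u) is falsified — backtrack.
So u = False.
Set h = True.
  then (¬h ∨ ¬n ∨ u) forces n = False.
All clauses satisfied.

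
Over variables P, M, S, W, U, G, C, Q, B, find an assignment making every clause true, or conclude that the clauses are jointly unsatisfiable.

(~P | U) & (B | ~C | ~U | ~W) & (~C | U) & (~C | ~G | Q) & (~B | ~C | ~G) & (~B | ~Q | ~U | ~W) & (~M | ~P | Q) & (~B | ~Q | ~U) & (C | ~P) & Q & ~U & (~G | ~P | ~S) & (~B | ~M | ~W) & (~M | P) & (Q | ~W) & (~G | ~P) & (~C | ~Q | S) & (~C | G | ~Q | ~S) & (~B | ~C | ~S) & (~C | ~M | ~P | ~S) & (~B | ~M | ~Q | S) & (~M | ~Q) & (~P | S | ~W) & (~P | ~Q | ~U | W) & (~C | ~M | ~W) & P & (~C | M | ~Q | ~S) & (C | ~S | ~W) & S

Case P = True:
  (~P | U) forces U = True.
  Clause (~U) is falsified — contradiction.
Case P = False:
  Clause (P) is falsified — contradiction.
Both cases fail, so the formula is unsatisfiable.

No satisfying assignment exists.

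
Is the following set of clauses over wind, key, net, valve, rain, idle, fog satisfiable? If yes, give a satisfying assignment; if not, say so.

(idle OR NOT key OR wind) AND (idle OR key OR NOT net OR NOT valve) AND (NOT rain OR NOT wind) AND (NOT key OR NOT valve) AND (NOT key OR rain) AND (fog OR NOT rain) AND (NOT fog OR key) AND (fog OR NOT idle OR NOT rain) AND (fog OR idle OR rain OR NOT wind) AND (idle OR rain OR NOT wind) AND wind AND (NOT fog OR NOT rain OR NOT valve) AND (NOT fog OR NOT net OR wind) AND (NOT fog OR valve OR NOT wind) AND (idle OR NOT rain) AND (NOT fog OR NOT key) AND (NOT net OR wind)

Unit clause (wind) forces wind = True.
In (NOT rain OR NOT wind) only NOT rain is left, so rain = False.
In (NOT key OR rain) only NOT key is left, so key = False.
In (NOT fog OR key) only NOT fog is left, so fog = False.
In (fog OR idle OR rain OR NOT wind) only idle is left, so idle = True.
Set net = True.
Set valve = False.
All clauses satisfied.

wind = True, key = False, net = True, valve = False, rain = False, idle = True, fog = False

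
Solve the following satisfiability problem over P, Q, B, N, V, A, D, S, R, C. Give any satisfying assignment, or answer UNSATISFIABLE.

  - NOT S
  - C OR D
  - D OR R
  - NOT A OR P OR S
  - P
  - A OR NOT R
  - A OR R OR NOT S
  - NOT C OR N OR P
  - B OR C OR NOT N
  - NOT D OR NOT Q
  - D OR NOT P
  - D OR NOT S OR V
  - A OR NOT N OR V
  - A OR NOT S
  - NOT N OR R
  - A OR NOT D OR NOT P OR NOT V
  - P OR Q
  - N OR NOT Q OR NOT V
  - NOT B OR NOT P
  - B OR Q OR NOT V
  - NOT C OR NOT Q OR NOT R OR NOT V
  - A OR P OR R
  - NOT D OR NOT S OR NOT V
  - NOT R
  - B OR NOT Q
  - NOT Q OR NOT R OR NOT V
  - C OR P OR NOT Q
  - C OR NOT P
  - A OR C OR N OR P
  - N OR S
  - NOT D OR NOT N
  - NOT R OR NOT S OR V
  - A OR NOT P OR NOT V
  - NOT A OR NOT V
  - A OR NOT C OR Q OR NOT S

UNSATISFIABLE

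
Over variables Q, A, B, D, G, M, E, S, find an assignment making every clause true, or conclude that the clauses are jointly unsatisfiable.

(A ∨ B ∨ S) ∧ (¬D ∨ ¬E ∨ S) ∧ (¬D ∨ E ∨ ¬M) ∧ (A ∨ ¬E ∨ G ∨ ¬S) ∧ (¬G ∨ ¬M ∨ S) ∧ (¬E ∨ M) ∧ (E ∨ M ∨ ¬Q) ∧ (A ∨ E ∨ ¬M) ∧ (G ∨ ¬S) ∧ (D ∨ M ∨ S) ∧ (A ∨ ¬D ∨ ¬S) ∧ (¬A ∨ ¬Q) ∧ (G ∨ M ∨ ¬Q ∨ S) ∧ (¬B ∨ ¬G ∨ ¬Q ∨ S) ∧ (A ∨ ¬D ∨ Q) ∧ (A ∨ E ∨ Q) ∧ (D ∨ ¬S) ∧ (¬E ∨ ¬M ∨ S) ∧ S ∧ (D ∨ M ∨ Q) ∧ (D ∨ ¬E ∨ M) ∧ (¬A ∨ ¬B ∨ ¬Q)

Unit clause (S) forces S = True.
In (G ∨ ¬S) only G is left, so G = True.
In (D ∨ ¬S) only D is left, so D = True.
In (A ∨ ¬D ∨ ¬S) only A is left, so A = True.
In (¬A ∨ ¬Q) only ¬Q is left, so Q = False.
Set B = False.
Set M = False.
  then (¬E ∨ M) forces E = False.
All clauses satisfied.

Q = False, A = True, B = False, D = True, G = True, M = False, E = False, S = True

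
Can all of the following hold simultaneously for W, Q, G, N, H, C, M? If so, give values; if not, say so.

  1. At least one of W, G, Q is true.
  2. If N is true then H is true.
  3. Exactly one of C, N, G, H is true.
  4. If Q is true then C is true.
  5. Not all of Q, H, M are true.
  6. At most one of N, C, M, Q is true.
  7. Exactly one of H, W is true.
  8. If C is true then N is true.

W: True; Q: False; G: True; N: False; H: False; C: False; M: False

  (1) {W, G, Q}: 2 true — at least one ✓
  (2) N=F ⇒ H: vacuous ✓
  (3) {C, N, G, H}: 1 true — exactly one ✓
  (4) Q=F ⇒ C: vacuous ✓
  (5) {Q, H, M}: 0/3 true — not all ✓
  (6) {N, C, M, Q}: 0 true — at most one ✓
  (7) {H, W}: 1 true — exactly one ✓
  (8) C=F ⇒ N: vacuous ✓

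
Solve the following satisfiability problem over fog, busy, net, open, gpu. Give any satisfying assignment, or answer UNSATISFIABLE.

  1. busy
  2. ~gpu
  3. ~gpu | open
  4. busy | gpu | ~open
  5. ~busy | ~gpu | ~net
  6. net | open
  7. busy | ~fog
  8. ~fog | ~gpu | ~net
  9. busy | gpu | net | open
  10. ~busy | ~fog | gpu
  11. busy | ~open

Unit clause (busy) forces busy = True.
Unit clause (~gpu) forces gpu = False.
In (~busy | ~fog | gpu) only ~fog is left, so fog = False.
Set net = True.
Set open = False.
All clauses satisfied.

fog: False, busy: True, net: True, open: False, gpu: False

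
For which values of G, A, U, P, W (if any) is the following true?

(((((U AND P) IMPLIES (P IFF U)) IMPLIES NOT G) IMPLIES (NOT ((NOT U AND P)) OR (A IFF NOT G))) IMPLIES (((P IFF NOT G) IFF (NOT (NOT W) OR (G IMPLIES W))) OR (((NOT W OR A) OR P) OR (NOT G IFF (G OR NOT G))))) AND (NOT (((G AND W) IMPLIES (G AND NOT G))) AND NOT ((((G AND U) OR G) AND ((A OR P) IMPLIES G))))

The formula is unsatisfiable.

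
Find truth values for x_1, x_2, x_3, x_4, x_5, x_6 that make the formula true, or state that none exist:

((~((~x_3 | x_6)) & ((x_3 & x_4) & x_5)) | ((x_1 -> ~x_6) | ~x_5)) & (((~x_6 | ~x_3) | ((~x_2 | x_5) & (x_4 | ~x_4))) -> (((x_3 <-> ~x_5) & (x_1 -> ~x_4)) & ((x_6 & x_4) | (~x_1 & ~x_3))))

x_1=F; x_2=T; x_3=T; x_4=T; x_5=F; x_6=T

  (~((~x_3 | x_6)) & ((x_3 & x_4) & x_5)) | ((x_1 -> ~x_6) | ~x_5) = True
    ~((~x_3 | x_6)) & ((x_3 & x_4) & x_5) = False
      ~((~x_3 | x_6)) = False
        ~x_3 | x_6 = True
          ~x_3 = False
      (x_3 & x_4) & x_5 = False
        x_3 & x_4 = True
    (x_1 -> ~x_6) | ~x_5 = True
      x_1 -> ~x_6 = True
        ~x_6 = False
      ~x_5 = True
  ((~x_6 | ~x_3) | ((~x_2 | x_5) & (x_4 | ~x_4))) -> (((x_3 <-> ~x_5) & (x_1 -> ~x_4)) & ((x_6 & x_4) | (~x_1 & ~x_3))) = True
    (~x_6 | ~x_3) | ((~x_2 | x_5) & (x_4 | ~x_4)) = False
      ~x_6 | ~x_3 = False
        ~x_6 = False
        ~x_3 = False
      (~x_2 | x_5) & (x_4 | ~x_4) = False
        ~x_2 | x_5 = False
          ~x_2 = False
        x_4 | ~x_4 = True
          ~x_4 = False
    ((x_3 <-> ~x_5) & (x_1 -> ~x_4)) & ((x_6 & x_4) | (~x_1 & ~x_3)) = True
      (x_3 <-> ~x_5) & (x_1 -> ~x_4) = True
        x_3 <-> ~x_5 = True
          ~x_5 = True
        x_1 -> ~x_4 = True
          ~x_4 = False
      (x_6 & x_4) | (~x_1 & ~x_3) = True
        x_6 & x_4 = True
        ~x_1 & ~x_3 = False
          ~x_1 = True
          ~x_3 = False
Both conjuncts True, so the formula holds.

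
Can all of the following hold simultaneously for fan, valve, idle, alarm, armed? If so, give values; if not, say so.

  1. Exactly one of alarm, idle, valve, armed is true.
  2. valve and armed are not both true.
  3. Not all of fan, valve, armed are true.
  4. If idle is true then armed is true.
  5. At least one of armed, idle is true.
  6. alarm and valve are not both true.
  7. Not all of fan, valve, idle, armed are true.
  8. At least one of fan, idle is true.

fan=T, valve=F, idle=F, alarm=F, armed=T

  (1) {alarm, idle, valve, armed}: 1 true — exactly one ✓
  (2) valve=F, armed=T — not both ✓
  (3) {fan, valve, armed}: 2/3 true — not all ✓
  (4) idle=F ⇒ armed: vacuous ✓
  (5) {armed, idle}: 1 true — at least one ✓
  (6) alarm=F, valve=F — not both ✓
  (7) {fan, valve, idle, armed}: 2/4 true — not all ✓
  (8) {fan, idle}: 1 true — at least one ✓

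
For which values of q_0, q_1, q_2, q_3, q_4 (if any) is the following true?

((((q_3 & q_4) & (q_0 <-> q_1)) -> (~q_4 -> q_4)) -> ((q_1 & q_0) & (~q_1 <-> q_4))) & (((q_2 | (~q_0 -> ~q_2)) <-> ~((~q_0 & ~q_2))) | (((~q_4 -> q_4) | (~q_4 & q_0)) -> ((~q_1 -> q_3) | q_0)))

q_0 = True, q_1 = True, q_2 = True, q_3 = True, q_4 = False

  (((q_3 & q_4) & (q_0 <-> q_1)) -> (~q_4 -> q_4)) -> ((q_1 & q_0) & (~q_1 <-> q_4)) = True
    ((q_3 & q_4) & (q_0 <-> q_1)) -> (~q_4 -> q_4) = True
      (q_3 & q_4) & (q_0 <-> q_1) = False
        q_3 & q_4 = False
        q_0 <-> q_1 = True
      ~q_4 -> q_4 = False
        ~q_4 = True
    (q_1 & q_0) & (~q_1 <-> q_4) = True
      q_1 & q_0 = True
      ~q_1 <-> q_4 = True
        ~q_1 = False
  ((q_2 | (~q_0 -> ~q_2)) <-> ~((~q_0 & ~q_2))) | (((~q_4 -> q_4) | (~q_4 & q_0)) -> ((~q_1 -> q_3) | q_0)) = True
    (q_2 | (~q_0 -> ~q_2)) <-> ~((~q_0 & ~q_2)) = True
      q_2 | (~q_0 -> ~q_2) = True
        ~q_0 -> ~q_2 = True
          ~q_0 = False
          ~q_2 = False
      ~((~q_0 & ~q_2)) = True
        ~q_0 & ~q_2 = False
          ~q_0 = False
          ~q_2 = False
    ((~q_4 -> q_4) | (~q_4 & q_0)) -> ((~q_1 -> q_3) | q_0) = True
      (~q_4 -> q_4) | (~q_4 & q_0) = True
        ~q_4 -> q_4 = False
          ~q_4 = True
        ~q_4 & q_0 = True
          ~q_4 = True
      (~q_1 -> q_3) | q_0 = True
        ~q_1 -> q_3 = True
          ~q_1 = False
Both conjuncts True, so the formula holds.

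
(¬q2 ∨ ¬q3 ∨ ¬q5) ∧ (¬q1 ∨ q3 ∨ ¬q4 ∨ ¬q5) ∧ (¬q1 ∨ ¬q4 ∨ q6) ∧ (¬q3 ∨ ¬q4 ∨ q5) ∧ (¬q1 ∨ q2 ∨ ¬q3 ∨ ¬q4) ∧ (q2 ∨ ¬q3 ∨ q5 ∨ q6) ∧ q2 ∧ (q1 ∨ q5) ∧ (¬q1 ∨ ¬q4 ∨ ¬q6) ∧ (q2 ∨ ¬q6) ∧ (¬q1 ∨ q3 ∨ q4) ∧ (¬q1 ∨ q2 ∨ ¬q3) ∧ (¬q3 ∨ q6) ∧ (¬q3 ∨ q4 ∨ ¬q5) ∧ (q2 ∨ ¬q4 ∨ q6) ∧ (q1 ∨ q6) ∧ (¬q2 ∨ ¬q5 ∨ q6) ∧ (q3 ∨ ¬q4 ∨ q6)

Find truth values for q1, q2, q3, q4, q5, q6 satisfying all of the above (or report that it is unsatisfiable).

Unit clause (q2) forces q2 = True.
Set q1 = False.
  then (q1 ∨ q5) forces q5 = True.
  then (q1 ∨ q6) forces q6 = True.
  then (¬q2 ∨ ¬q3 ∨ ¬q5) forces q3 = False.
Set q4 = True.
All clauses satisfied.

q1 = False, q2 = True, q3 = False, q4 = True, q5 = True, q6 = True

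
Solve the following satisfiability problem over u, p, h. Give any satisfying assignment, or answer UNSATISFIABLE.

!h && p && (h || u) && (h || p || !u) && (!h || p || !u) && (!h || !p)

Unit clause (!h) forces h = False.
Unit clause (p) forces p = True.
In (h || u) only u is left, so u = True.
Check each clause:
  (!h): !h holds.
  (p): p holds.
  (h || u): u holds.
  (h || p || !u): p holds.
  (!h || p || !u): !h holds.
  (!h || !p): !h holds.
All clauses satisfied.

u=T; p=T; h=F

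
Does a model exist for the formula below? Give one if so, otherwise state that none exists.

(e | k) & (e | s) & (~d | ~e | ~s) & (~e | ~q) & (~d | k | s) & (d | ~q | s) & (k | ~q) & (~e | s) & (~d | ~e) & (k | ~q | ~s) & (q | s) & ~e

e: False, d: False, k: True, q: True, s: True

Unit clause (~e) forces e = False.
In (e | k) only k is left, so k = True.
In (e | s) only s is left, so s = True.
Set d = False.
Set q = True.
All clauses satisfied.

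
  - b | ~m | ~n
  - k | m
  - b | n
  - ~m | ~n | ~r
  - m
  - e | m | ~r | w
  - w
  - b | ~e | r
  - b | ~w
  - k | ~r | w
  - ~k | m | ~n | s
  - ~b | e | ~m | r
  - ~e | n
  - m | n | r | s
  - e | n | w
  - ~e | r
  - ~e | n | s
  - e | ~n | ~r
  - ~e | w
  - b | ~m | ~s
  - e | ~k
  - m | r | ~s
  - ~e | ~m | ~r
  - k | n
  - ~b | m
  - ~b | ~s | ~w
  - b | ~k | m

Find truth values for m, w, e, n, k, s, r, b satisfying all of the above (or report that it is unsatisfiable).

UNSATISFIABLE

Case r = True:
  (m) forces m = True.
  (~m | ~n | ~r) forces n = False.
  (b | n) forces b = True.
  (w) forces w = True.
  (~e | n) forces e = False.
  (e | ~k) forces k = False.
  Clause (k | n) is falsified — contradiction.
Case r = False:
  (m) forces m = True.
  (w) forces w = True.
  (b | ~w) forces b = True.
  (~b | e | ~m | r) forces e = True.
  Clause (~e | r) is falsified — contradiction.
Both cases fail, so the formula is unsatisfiable.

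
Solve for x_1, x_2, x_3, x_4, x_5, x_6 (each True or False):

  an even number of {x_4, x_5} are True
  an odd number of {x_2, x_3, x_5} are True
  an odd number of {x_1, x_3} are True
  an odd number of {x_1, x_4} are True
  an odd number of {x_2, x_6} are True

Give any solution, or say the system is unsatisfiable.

x_1=F; x_2=T; x_3=T; x_4=T; x_5=T; x_6=F

{x_4, x_5}: 2 true → even ✓
{x_2, x_3, x_5}: 3 true → odd ✓
{x_1, x_3}: 1 true → odd ✓
{x_1, x_4}: 1 true → odd ✓
{x_2, x_6}: 1 true → odd ✓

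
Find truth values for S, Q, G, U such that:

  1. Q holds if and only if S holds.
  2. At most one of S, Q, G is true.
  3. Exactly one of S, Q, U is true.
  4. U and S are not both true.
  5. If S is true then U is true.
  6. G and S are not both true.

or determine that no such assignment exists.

S=F, Q=F, G=F, U=T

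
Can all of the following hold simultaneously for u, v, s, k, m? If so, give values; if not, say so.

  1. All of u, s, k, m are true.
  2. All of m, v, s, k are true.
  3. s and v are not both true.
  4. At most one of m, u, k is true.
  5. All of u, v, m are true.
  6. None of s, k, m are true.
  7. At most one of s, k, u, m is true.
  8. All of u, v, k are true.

UNSATISFIABLE

Case s = True:
  Constraint (6) is violated (s=T) — contradiction.
Case s = False:
  Constraint (1) is violated (s=F) — contradiction.
Both cases fail — unsatisfiable.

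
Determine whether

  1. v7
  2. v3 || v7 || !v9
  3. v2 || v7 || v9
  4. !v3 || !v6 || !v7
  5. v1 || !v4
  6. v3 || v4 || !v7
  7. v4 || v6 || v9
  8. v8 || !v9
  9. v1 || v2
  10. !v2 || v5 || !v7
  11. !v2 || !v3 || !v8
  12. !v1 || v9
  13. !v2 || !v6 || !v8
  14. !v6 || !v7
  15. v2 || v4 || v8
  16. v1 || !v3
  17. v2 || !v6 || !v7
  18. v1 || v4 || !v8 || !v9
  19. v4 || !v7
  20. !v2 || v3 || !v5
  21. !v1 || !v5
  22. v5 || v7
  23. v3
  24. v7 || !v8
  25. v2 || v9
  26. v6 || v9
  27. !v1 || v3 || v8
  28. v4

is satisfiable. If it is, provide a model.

v1=T; v2=F; v3=T; v4=T; v5=F; v6=F; v7=T; v8=T; v9=T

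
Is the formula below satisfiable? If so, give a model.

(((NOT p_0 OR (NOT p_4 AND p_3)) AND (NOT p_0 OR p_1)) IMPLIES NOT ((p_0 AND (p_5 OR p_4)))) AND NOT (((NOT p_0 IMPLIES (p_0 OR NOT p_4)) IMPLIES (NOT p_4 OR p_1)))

p_0 = True; p_1 = False; p_3 = False; p_4 = True; p_5 = False

  ((NOT p_0 OR (NOT p_4 AND p_3)) AND (NOT p_0 OR p_1)) IMPLIES NOT ((p_0 AND (p_5 OR p_4))) = True
    (NOT p_0 OR (NOT p_4 AND p_3)) AND (NOT p_0 OR p_1) = False
      NOT p_0 OR (NOT p_4 AND p_3) = False
        NOT p_0 = False
        NOT p_4 AND p_3 = False
          NOT p_4 = False
      NOT p_0 OR p_1 = False
        NOT p_0 = False
    NOT ((p_0 AND (p_5 OR p_4))) = False
      p_0 AND (p_5 OR p_4) = True
        p_5 OR p_4 = True
  NOT (((NOT p_0 IMPLIES (p_0 OR NOT p_4)) IMPLIES (NOT p_4 OR p_1))) = True
    (NOT p_0 IMPLIES (p_0 OR NOT p_4)) IMPLIES (NOT p_4 OR p_1) = False
      NOT p_0 IMPLIES (p_0 OR NOT p_4) = True
        NOT p_0 = False
        p_0 OR NOT p_4 = True
          NOT p_4 = False
      NOT p_4 OR p_1 = False
        NOT p_4 = False
Both conjuncts True, so the formula holds.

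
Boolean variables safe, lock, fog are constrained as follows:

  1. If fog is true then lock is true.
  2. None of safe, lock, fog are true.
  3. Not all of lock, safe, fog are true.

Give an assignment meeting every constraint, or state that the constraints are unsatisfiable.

safe: False, lock: False, fog: False

  (1) fog=F ⇒ lock: vacuous ✓
  (2) {safe, lock, fog}: 0 true — none ✓
  (3) {lock, safe, fog}: 0/3 true — not all ✓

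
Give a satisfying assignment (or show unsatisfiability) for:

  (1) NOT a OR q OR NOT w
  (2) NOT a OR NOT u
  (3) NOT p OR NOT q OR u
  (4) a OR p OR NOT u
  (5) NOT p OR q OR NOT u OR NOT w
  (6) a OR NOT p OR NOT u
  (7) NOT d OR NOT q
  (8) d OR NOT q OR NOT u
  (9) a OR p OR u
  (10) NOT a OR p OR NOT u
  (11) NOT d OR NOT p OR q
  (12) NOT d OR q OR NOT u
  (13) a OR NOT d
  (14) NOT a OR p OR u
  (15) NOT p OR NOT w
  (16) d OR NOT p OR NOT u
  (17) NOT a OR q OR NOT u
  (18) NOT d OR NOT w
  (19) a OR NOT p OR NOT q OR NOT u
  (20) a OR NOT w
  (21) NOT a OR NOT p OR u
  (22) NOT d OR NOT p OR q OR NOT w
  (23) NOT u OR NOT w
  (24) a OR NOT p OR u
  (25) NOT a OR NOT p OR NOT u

Unsatisfiable — no assignment works.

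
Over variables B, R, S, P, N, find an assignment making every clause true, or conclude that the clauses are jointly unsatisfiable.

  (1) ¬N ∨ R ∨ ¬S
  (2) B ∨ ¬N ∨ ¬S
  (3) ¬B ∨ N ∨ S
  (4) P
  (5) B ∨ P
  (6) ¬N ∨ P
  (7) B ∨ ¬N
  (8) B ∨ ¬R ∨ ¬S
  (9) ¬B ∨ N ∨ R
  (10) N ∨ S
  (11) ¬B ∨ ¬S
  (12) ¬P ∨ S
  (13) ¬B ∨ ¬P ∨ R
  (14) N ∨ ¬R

Unit clause (P) forces P = True.
In (¬P ∨ S) only S is left, so S = True.
In (¬B ∨ ¬S) only ¬B is left, so B = False.
In (B ∨ ¬N ∨ ¬S) only ¬N is left, so N = False.
In (B ∨ ¬R ∨ ¬S) only ¬R is left, so R = False.
All clauses satisfied.

B = False, R = False, S = True, P = True, N = False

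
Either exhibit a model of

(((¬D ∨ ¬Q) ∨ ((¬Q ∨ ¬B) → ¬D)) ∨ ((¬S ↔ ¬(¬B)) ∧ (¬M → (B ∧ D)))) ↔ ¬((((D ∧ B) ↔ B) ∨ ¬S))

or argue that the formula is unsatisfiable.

M=T, S=T, Q=T, D=F, B=T

  (((¬D ∨ ¬Q) ∨ ((¬Q ∨ ¬B) → ¬D)) ∨ ((¬S ↔ ¬(¬B)) ∧ (¬M → (B ∧ D)))) ↔ ¬((((D ∧ B) ↔ B) ∨ ¬S)) = True
    ((¬D ∨ ¬Q) ∨ ((¬Q ∨ ¬B) → ¬D)) ∨ ((¬S ↔ ¬(¬B)) ∧ (¬M → (B ∧ D))) = True
      (¬D ∨ ¬Q) ∨ ((¬Q ∨ ¬B) → ¬D) = True
        ¬D ∨ ¬Q = True
          ¬D = True
          ¬Q = False
        (¬Q ∨ ¬B) → ¬D = True
          ¬Q ∨ ¬B = False
            ¬Q = False
            ¬B = False
          ¬D = True
      (¬S ↔ ¬(¬B)) ∧ (¬M → (B ∧ D)) = False
        ¬S ↔ ¬(¬B) = False
          ¬S = False
          ¬(¬B) = True
            ¬B = False
        ¬M → (B ∧ D) = True
          ¬M = False
          B ∧ D = False
    ¬((((D ∧ B) ↔ B) ∨ ¬S)) = True
      ((D ∧ B) ↔ B) ∨ ¬S = False
        (D ∧ B) ↔ B = False
          D ∧ B = False
        ¬S = False
The formula evaluates to True.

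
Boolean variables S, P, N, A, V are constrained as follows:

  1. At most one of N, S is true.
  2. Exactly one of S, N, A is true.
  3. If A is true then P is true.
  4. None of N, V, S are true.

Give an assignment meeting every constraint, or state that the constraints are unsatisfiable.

S = False, P = True, N = False, A = True, V = False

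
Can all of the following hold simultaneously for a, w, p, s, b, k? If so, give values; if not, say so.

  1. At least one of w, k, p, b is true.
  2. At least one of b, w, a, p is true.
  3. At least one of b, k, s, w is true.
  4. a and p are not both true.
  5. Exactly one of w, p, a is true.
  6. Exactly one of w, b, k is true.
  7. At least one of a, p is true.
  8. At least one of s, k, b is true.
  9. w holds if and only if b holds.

a: True, w: False, p: False, s: True, b: False, k: True

  (1) {w, k, p, b}: 1 true — at least one ✓
  (2) {b, w, a, p}: 1 true — at least one ✓
  (3) {b, k, s, w}: 2 true — at least one ✓
  (4) a=T, p=F — not both ✓
  (5) {w, p, a}: 1 true — exactly one ✓
  (6) {w, b, k}: 1 true — exactly one ✓
  (7) {a, p}: 1 true — at least one ✓
  (8) {s, k, b}: 2 true — at least one ✓
  (9) w=F, b=F — same ✓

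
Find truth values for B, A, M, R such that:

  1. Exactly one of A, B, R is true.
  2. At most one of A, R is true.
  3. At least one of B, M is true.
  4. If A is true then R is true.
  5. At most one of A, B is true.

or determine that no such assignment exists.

B = True; A = False; M = True; R = False

  (1) {A, B, R}: 1 true — exactly one ✓
  (2) {A, R}: 0 true — at most one ✓
  (3) {B, M}: 2 true — at least one ✓
  (4) A=F ⇒ R: vacuous ✓
  (5) {A, B}: 1 true — at most one ✓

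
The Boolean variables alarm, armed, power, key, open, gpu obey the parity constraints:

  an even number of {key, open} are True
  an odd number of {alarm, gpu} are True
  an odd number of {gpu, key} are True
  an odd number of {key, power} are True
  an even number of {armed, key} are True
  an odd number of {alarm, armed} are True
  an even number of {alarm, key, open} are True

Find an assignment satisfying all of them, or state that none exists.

Unsatisfiable

Adding constraints 2, 3, 5, 6 mod 2: every variable appears an even number of times on the left, so the left side is 0.
But the right sides sum to 1 (mod 2). 0 ≠ 1 — the system is inconsistent.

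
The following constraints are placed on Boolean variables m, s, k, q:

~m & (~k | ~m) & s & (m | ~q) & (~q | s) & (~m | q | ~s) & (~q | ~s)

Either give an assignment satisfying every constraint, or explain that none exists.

m: False, s: True, k: True, q: False

Unit clause (~m) forces m = False.
Unit clause (s) forces s = True.
In (m | ~q) only ~q is left, so q = False.
Set k = True.
Check each clause:
  (~m): ~m holds.
  (~k | ~m): ~m holds.
  (s): s holds.
  (m | ~q): ~q holds.
  (~q | s): ~q holds.
  (~m | q | ~s): ~m holds.
  (~q | ~s): ~q holds.
All clauses satisfied.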